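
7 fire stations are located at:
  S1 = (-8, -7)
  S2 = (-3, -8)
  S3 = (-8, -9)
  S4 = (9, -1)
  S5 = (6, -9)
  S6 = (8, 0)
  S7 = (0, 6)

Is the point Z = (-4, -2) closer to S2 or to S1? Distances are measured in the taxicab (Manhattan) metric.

S2

d(Z,S2) = |-4−(-3)| + |-2−(-8)| = 1 + 6 = 7
d(Z,S1) = |-4−(-8)| + |-2−(-7)| = 4 + 5 = 9
7 < 9, so S2 is closer.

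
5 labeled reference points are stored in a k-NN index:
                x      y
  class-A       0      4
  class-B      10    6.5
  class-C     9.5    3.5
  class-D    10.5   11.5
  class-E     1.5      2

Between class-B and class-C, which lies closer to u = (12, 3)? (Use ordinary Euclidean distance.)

class-C

Compare squared distances:
d²(u, class-B) = (12−10)² + (3−6.5)² = 4 + 12.25 = 16.25
d²(u, class-C) = (12−9.5)² + (3−3.5)² = 6.25 + 0.25 = 6.5
16.25 > 6.5, so class-C is closer.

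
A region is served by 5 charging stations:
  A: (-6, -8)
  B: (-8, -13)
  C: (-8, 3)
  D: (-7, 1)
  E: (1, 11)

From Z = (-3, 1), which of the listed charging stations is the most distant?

Compare squared distances (the ordering matches that of the actual distances):
|ZA|² = (-3−(-6))² + (1−(-8))² = 9 + 81 = 90
|ZB|² = (-3−(-8))² + (1−(-13))² = 25 + 196 = 221
|ZC|² = (-3−(-8))² + (1−3)² = 25 + 4 = 29
|ZD|² = (-3−(-7))² + (1−1)² = 16 + 0 = 16
|ZE|² = (-3−1)² + (1−11)² = 16 + 100 = 116
The largest is to B.

B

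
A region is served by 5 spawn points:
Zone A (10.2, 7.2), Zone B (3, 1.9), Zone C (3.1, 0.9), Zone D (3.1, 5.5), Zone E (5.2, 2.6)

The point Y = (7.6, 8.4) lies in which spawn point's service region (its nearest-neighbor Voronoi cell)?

Zone A

Since √ is increasing, it suffices to compare squared distances:
d²(Y, Zone A) = (7.6−10.2)² + (8.4−7.2)² = 6.76 + 1.44 = 8.2
d²(Y, Zone B) = (7.6−3)² + (8.4−1.9)² = 21.16 + 42.25 = 63.41
d²(Y, Zone C) = (7.6−3.1)² + (8.4−0.9)² = 20.25 + 56.25 = 76.5
d²(Y, Zone D) = (7.6−3.1)² + (8.4−5.5)² = 20.25 + 8.41 = 28.66
d²(Y, Zone E) = (7.6−5.2)² + (8.4−2.6)² = 5.76 + 33.64 = 39.4
The smallest is to Zone A, so Y lies in the Voronoi region of Zone A.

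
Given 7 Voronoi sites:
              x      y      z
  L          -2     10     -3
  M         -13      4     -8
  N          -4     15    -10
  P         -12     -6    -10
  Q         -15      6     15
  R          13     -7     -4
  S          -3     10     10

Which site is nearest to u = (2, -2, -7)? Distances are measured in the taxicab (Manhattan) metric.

R

d(u,L) = 4 + 12 + 4 = 20
d(u,M) = 15 + 6 + 1 = 22
d(u,N) = 6 + 17 + 3 = 26
d(u,P) = 14 + 4 + 3 = 21
d(u,Q) = 17 + 8 + 22 = 47
d(u,R) = 11 + 5 + 3 = 19
d(u,S) = 5 + 12 + 17 = 34
R is nearest.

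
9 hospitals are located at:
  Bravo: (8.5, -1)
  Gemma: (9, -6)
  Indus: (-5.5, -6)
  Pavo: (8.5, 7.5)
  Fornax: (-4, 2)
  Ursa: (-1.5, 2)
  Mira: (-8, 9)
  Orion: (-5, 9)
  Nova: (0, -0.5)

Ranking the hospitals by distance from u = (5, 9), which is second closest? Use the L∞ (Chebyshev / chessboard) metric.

d(u, Bravo) = max(3.5, 10) = 10
d(u, Gemma) = max(4, 15) = 15
d(u, Indus) = max(10.5, 15) = 15
d(u, Pavo) = max(3.5, 1.5) = 3.5
d(u, Fornax) = max(9, 7) = 9
d(u, Ursa) = max(6.5, 7) = 7
d(u, Mira) = max(13, 0) = 13
d(u, Orion) = max(10, 0) = 10
d(u, Nova) = max(5, 9.5) = 9.5
Sorted ascending: Pavo, Ursa, Fornax, … — the second-nearest is Ursa.

Ursa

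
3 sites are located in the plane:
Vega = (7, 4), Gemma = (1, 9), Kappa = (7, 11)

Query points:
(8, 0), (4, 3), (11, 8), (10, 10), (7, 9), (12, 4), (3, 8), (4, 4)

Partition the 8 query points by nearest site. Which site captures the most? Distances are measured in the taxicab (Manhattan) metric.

(8, 0) — d to each: Vega:5, Gemma:16, Kappa:12 → nearest is Vega
(4, 3) — d to each: Vega:4, Gemma:9, Kappa:11 → nearest is Vega
(11, 8) — d to each: Vega:8, Gemma:11, Kappa:7 → nearest is Kappa
(10, 10) — d to each: Vega:9, Gemma:10, Kappa:4 → nearest is Kappa
(7, 9) — d to each: Vega:5, Gemma:6, Kappa:2 → nearest is Kappa
(12, 4) — d to each: Vega:5, Gemma:16, Kappa:12 → nearest is Vega
(3, 8) — d to each: Vega:8, Gemma:3, Kappa:7 → nearest is Gemma
(4, 4) — d to each: Vega:3, Gemma:8, Kappa:10 → nearest is Vega
Tally — Vega:4, Gemma:1, Kappa:3. Vega captures the most (4).

Vega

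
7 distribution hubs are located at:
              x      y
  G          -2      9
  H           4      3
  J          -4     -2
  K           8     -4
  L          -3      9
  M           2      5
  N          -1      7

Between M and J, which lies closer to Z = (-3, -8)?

J

Compare squared distances:
|ZM|² = (-3−2)² + (-8−5)² = 25 + 169 = 194
|ZJ|² = (-3−(-4))² + (-8−(-2))² = 1 + 36 = 37
194 > 37, so J is closer.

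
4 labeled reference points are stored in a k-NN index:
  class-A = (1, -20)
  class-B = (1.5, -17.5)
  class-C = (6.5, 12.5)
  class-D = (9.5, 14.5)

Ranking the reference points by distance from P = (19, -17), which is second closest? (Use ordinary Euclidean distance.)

class-A

Since √ is increasing, it suffices to compare squared distances:
d²(P, class-A) = (19−1)² + (-17−(-20))² = 324 + 9 = 333
d²(P, class-B) = (19−1.5)² + (-17−(-17.5))² = 306.25 + 0.25 = 306.5
d²(P, class-C) = (19−6.5)² + (-17−12.5)² = 156.25 + 870.25 = 1026.5
d²(P, class-D) = (19−9.5)² + (-17−14.5)² = 90.25 + 992.25 = 1082.5
Sorted ascending: class-B, class-A, class-C, … — the second-nearest is class-A.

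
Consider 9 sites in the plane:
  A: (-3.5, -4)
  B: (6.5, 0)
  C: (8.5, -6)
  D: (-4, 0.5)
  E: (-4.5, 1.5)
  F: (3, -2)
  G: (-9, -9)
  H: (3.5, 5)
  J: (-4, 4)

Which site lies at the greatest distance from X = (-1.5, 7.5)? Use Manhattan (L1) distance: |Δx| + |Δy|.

d(X,A) = |-1.5−(-3.5)| + |7.5−(-4)| = 2 + 11.5 = 13.5
d(X,B) = |-1.5−6.5| + |7.5−0| = 8 + 7.5 = 15.5
d(X,C) = |-1.5−8.5| + |7.5−(-6)| = 10 + 13.5 = 23.5
d(X,D) = |-1.5−(-4)| + |7.5−0.5| = 2.5 + 7 = 9.5
d(X,E) = |-1.5−(-4.5)| + |7.5−1.5| = 3 + 6 = 9
d(X,F) = |-1.5−3| + |7.5−(-2)| = 4.5 + 9.5 = 14
d(X,G) = |-1.5−(-9)| + |7.5−(-9)| = 7.5 + 16.5 = 24
d(X,H) = |-1.5−3.5| + |7.5−5| = 5 + 2.5 = 7.5
d(X,J) = |-1.5−(-4)| + |7.5−4| = 2.5 + 3.5 = 6
The largest is to G.

G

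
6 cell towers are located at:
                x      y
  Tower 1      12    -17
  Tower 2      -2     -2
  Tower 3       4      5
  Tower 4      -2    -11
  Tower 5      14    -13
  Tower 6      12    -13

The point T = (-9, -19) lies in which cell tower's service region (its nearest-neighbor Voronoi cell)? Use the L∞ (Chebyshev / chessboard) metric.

Tower 4

d(T, Tower 1) = max(21, 2) = 21
d(T, Tower 2) = max(7, 17) = 17
d(T, Tower 3) = max(13, 24) = 24
d(T, Tower 4) = max(7, 8) = 8
d(T, Tower 5) = max(23, 6) = 23
d(T, Tower 6) = max(21, 6) = 21
Minimum is at Tower 4.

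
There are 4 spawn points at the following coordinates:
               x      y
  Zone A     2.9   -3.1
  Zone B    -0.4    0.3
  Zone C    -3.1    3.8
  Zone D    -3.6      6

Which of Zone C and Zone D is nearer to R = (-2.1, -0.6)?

Zone C

Compare squared distances:
d²(R, Zone C) = (-2.1−(-3.1))² + (-0.6−3.8)² = 1 + 19.36 = 20.36
d²(R, Zone D) = (-2.1−(-3.6))² + (-0.6−6)² = 2.25 + 43.56 = 45.81
20.36 < 45.81, so Zone C is closer.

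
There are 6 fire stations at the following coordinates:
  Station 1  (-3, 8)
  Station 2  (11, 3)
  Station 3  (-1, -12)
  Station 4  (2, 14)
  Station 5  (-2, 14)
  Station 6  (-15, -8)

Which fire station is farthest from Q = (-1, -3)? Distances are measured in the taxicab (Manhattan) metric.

d(Q, Station 1) = |-1−(-3)| + |-3−8| = 2 + 11 = 13
d(Q, Station 2) = |-1−11| + |-3−3| = 12 + 6 = 18
d(Q, Station 3) = |-1−(-1)| + |-3−(-12)| = 0 + 9 = 9
d(Q, Station 4) = |-1−2| + |-3−14| = 3 + 17 = 20
d(Q, Station 5) = |-1−(-2)| + |-3−14| = 1 + 17 = 18
d(Q, Station 6) = |-1−(-15)| + |-3−(-8)| = 14 + 5 = 19
The largest is to Station 4.

Station 4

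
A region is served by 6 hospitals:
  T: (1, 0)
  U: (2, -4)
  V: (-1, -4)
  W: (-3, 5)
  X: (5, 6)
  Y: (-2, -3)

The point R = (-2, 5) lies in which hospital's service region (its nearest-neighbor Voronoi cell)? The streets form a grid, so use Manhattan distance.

d(R,T) = |-2−1| + |5−0| = 3 + 5 = 8
d(R,U) = |-2−2| + |5−(-4)| = 4 + 9 = 13
d(R,V) = |-2−(-1)| + |5−(-4)| = 1 + 9 = 10
d(R,W) = |-2−(-3)| + |5−5| = 1 + 0 = 1
d(R,X) = |-2−5| + |5−6| = 7 + 1 = 8
d(R,Y) = |-2−(-2)| + |5−(-3)| = 0 + 8 = 8
The smallest is to W, so R lies in the Voronoi region of W.

W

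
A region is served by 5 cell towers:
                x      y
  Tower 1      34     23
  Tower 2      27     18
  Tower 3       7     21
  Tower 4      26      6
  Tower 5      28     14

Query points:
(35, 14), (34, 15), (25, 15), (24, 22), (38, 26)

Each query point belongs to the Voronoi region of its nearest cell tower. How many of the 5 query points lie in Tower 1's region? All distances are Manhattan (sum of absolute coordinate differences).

(35, 14) — d to each: Tower 1:10, Tower 2:12, Tower 3:35, Tower 4:17, Tower 5:7 → nearest is Tower 5
(34, 15) — d to each: Tower 1:8, Tower 2:10, Tower 3:33, Tower 4:17, Tower 5:7 → nearest is Tower 5
(25, 15) — d to each: Tower 1:17, Tower 2:5, Tower 3:24, Tower 4:10, Tower 5:4 → nearest is Tower 5
(24, 22) — d to each: Tower 1:11, Tower 2:7, Tower 3:18, Tower 4:18, Tower 5:12 → nearest is Tower 2
(38, 26) — d to each: Tower 1:7, Tower 2:19, Tower 3:36, Tower 4:32, Tower 5:22 → nearest is Tower 1
1 of the 5 points has Tower 1 as nearest.

1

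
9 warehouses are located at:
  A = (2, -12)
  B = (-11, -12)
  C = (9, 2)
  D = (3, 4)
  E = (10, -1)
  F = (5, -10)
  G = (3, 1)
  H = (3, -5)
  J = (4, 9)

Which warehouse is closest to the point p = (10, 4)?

C

Compare squared distances (the ordering matches that of the actual distances):
|pA|² = (10−2)² + (4−(-12))² = 64 + 256 = 320
|pB|² = (10−(-11))² + (4−(-12))² = 441 + 256 = 697
|pC|² = (10−9)² + (4−2)² = 1 + 4 = 5
|pD|² = (10−3)² + (4−4)² = 49 + 0 = 49
|pE|² = (10−10)² + (4−(-1))² = 0 + 25 = 25
|pF|² = (10−5)² + (4−(-10))² = 25 + 196 = 221
|pG|² = (10−3)² + (4−1)² = 49 + 9 = 58
|pH|² = (10−3)² + (4−(-5))² = 49 + 81 = 130
|pJ|² = (10−4)² + (4−9)² = 36 + 25 = 61
The smallest is to C, so p lies in the Voronoi region of C.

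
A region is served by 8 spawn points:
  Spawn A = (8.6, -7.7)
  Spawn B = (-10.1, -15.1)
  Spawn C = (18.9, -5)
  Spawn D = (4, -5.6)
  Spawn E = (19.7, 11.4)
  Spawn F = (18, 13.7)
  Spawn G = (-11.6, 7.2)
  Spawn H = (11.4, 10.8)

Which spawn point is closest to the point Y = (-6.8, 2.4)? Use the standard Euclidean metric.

Spawn G

Squared Euclidean distances:
d²(Y, Spawn A) = 237.16 + 102.01 = 339.17
d²(Y, Spawn B) = 10.89 + 306.25 = 317.14
d²(Y, Spawn C) = 660.49 + 54.76 = 715.25
d²(Y, Spawn D) = 116.64 + 64 = 180.64
d²(Y, Spawn E) = 702.25 + 81 = 783.25
d²(Y, Spawn F) = 615.04 + 127.69 = 742.73
d²(Y, Spawn G) = 23.04 + 23.04 = 46.08
d²(Y, Spawn H) = 331.24 + 70.56 = 401.8
Minimum is at Spawn G.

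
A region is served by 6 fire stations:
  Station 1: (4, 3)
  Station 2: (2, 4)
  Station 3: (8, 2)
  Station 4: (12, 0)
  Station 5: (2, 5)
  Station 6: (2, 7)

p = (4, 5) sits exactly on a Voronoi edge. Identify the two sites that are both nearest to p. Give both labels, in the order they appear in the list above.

Squared distances from p to each site:
d²(p, Station 1) = (4−4)² + (5−3)² = 0 + 4 = 4
d²(p, Station 2) = (4−2)² + (5−4)² = 4 + 1 = 5
d²(p, Station 3) = (4−8)² + (5−2)² = 16 + 9 = 25
d²(p, Station 4) = (4−12)² + (5−0)² = 64 + 25 = 89
d²(p, Station 5) = (4−2)² + (5−5)² = 4 + 0 = 4
d²(p, Station 6) = (4−2)² + (5−7)² = 4 + 4 = 8
p is equidistant from Station 1 and Station 5 (both at squared distance 4), and every other site is strictly farther — so p lies on the Station 1–Station 5 Voronoi edge.

Station 1 and Station 5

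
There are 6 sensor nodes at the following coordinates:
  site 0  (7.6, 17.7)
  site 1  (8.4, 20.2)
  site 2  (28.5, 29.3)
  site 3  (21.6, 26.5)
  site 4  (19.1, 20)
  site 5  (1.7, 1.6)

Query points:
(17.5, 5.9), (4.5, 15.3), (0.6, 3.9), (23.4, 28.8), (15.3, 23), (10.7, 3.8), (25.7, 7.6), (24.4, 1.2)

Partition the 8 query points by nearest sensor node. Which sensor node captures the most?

site 4

(17.5, 5.9) — d² to each: site 0:237.25, site 1:287.3, site 2:668.56, site 3:441.17, site 4:201.37, site 5:268.13 → nearest is site 4
(4.5, 15.3) — d² to each: site 0:15.37, site 1:39.22, site 2:772, site 3:417.85, site 4:235.25, site 5:195.53 → nearest is site 0
(0.6, 3.9) — d² to each: site 0:239.44, site 1:326.53, site 2:1423.57, site 3:951.76, site 4:601.46, site 5:6.5 → nearest is site 5
(23.4, 28.8) — d² to each: site 0:372.85, site 1:298.96, site 2:26.26, site 3:8.53, site 4:95.93, site 5:1210.73 → nearest is site 3
(15.3, 23) — d² to each: site 0:87.38, site 1:55.45, site 2:213.93, site 3:51.94, site 4:23.44, site 5:642.92 → nearest is site 4
(10.7, 3.8) — d² to each: site 0:202.82, site 1:274.25, site 2:967.09, site 3:634.1, site 4:333, site 5:85.84 → nearest is site 5
(25.7, 7.6) — d² to each: site 0:429.62, site 1:458.05, site 2:478.73, site 3:374.02, site 4:197.32, site 5:612 → nearest is site 4
(24.4, 1.2) — d² to each: site 0:554.49, site 1:617, site 2:806.42, site 3:647.93, site 4:381.53, site 5:515.45 → nearest is site 4
Tally — site 0:1, site 3:1, site 4:4, site 5:2. site 4 captures the most (4).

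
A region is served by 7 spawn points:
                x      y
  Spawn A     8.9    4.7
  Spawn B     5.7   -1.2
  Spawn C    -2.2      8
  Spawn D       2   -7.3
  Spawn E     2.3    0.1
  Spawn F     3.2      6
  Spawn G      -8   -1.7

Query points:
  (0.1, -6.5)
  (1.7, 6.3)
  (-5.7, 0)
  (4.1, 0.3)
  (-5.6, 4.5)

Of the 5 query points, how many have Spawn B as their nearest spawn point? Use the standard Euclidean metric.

(0.1, -6.5) — d² to each: Spawn A:202.88, Spawn B:59.45, Spawn C:215.54, Spawn D:4.25, Spawn E:48.4, Spawn F:165.86, Spawn G:88.65 → nearest is Spawn D
(1.7, 6.3) — d² to each: Spawn A:54.4, Spawn B:72.25, Spawn C:18.1, Spawn D:185.05, Spawn E:38.8, Spawn F:2.34, Spawn G:158.09 → nearest is Spawn F
(-5.7, 0) — d² to each: Spawn A:235.25, Spawn B:131.4, Spawn C:76.25, Spawn D:112.58, Spawn E:64.01, Spawn F:115.21, Spawn G:8.18 → nearest is Spawn G
(4.1, 0.3) — d² to each: Spawn A:42.4, Spawn B:4.81, Spawn C:98.98, Spawn D:62.17, Spawn E:3.28, Spawn F:33.3, Spawn G:150.41 → nearest is Spawn E
(-5.6, 4.5) — d² to each: Spawn A:210.29, Spawn B:160.18, Spawn C:23.81, Spawn D:197, Spawn E:81.77, Spawn F:79.69, Spawn G:44.2 → nearest is Spawn C
0 of the 5 points have Spawn B as nearest.

0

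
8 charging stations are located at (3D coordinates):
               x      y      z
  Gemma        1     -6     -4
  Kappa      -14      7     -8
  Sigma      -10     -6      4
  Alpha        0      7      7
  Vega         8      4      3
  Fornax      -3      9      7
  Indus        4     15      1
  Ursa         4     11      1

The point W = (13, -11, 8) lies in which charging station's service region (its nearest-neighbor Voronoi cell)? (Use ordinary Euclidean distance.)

Since √ is increasing, it suffices to compare squared distances:
d²(W, Gemma) = 144 + 25 + 144 = 313
d²(W, Kappa) = 729 + 324 + 256 = 1309
d²(W, Sigma) = 529 + 25 + 16 = 570
d²(W, Alpha) = 169 + 324 + 1 = 494
d²(W, Vega) = 25 + 225 + 25 = 275
d²(W, Fornax) = 256 + 400 + 1 = 657
d²(W, Indus) = 81 + 676 + 49 = 806
d²(W, Ursa) = 81 + 484 + 49 = 614
The smallest is to Vega, so W lies in the Voronoi region of Vega.

Vega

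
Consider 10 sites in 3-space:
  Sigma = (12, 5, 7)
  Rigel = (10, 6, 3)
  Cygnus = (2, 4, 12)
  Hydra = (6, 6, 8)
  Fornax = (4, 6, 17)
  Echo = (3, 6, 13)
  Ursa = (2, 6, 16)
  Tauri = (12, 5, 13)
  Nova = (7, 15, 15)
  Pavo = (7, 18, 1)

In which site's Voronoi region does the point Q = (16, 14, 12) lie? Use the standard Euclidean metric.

Since √ is increasing, it suffices to compare squared distances:
d²(Q, Sigma) = (16−12)² + (14−5)² + (12−7)² = 16 + 81 + 25 = 122
d²(Q, Rigel) = (16−10)² + (14−6)² + (12−3)² = 36 + 64 + 81 = 181
d²(Q, Cygnus) = (16−2)² + (14−4)² + (12−12)² = 196 + 100 + 0 = 296
d²(Q, Hydra) = (16−6)² + (14−6)² + (12−8)² = 100 + 64 + 16 = 180
d²(Q, Fornax) = (16−4)² + (14−6)² + (12−17)² = 144 + 64 + 25 = 233
d²(Q, Echo) = (16−3)² + (14−6)² + (12−13)² = 169 + 64 + 1 = 234
d²(Q, Ursa) = (16−2)² + (14−6)² + (12−16)² = 196 + 64 + 16 = 276
d²(Q, Tauri) = (16−12)² + (14−5)² + (12−13)² = 16 + 81 + 1 = 98
d²(Q, Nova) = (16−7)² + (14−15)² + (12−15)² = 81 + 1 + 9 = 91
d²(Q, Pavo) = (16−7)² + (14−18)² + (12−1)² = 81 + 16 + 121 = 218
The smallest is to Nova, so Q lies in the Voronoi region of Nova.

Nova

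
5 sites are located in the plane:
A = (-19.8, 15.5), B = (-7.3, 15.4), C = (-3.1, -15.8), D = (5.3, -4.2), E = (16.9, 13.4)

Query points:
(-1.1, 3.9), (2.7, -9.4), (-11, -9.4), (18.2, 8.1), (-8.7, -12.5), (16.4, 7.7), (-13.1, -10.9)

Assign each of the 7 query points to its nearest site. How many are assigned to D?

2

(-1.1, 3.9) — d² to each: A:484.25, B:170.69, C:392.09, D:106.57, E:414.25 → nearest is D
(2.7, -9.4) — d² to each: A:1126.26, B:715.04, C:74.6, D:33.8, E:721.48 → nearest is D
(-11, -9.4) — d² to each: A:697.45, B:628.73, C:103.37, D:292.73, E:1298.25 → nearest is C
(18.2, 8.1) — d² to each: A:1498.76, B:703.54, C:1024.9, D:317.7, E:29.78 → nearest is E
(-8.7, -12.5) — d² to each: A:907.21, B:780.37, C:42.25, D:264.89, E:1326.17 → nearest is C
(16.4, 7.7) — d² to each: A:1371.28, B:620.98, C:932.5, D:264.82, E:32.74 → nearest is E
(-13.1, -10.9) — d² to each: A:741.85, B:725.33, C:124.01, D:383.45, E:1490.49 → nearest is C
2 of the 7 points have D as nearest.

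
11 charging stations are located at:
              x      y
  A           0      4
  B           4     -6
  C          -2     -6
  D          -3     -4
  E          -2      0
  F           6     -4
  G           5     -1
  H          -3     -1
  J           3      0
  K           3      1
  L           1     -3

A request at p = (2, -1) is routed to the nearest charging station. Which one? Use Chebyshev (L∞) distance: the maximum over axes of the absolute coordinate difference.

d(p,A) = max(2, 5) = 5
d(p,B) = max(2, 5) = 5
d(p,C) = max(4, 5) = 5
d(p,D) = max(5, 3) = 5
d(p,E) = max(4, 1) = 4
d(p,F) = max(4, 3) = 4
d(p,G) = max(3, 0) = 3
d(p,H) = max(5, 0) = 5
d(p,J) = max(1, 1) = 1
d(p,K) = max(1, 2) = 2
d(p,L) = max(1, 2) = 2
J is nearest.

J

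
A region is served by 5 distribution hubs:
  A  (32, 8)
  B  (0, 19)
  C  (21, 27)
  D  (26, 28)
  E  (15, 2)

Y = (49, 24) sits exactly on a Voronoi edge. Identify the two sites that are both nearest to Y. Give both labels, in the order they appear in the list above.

Squared distances from Y to each site:
|YA|² = (49−32)² + (24−8)² = 289 + 256 = 545
|YB|² = (49−0)² + (24−19)² = 2401 + 25 = 2426
|YC|² = (49−21)² + (24−27)² = 784 + 9 = 793
|YD|² = (49−26)² + (24−28)² = 529 + 16 = 545
|YE|² = (49−15)² + (24−2)² = 1156 + 484 = 1640
Y is equidistant from A and D (both at squared distance 545), and every other site is strictly farther — so Y lies on the A–D Voronoi edge.

A and D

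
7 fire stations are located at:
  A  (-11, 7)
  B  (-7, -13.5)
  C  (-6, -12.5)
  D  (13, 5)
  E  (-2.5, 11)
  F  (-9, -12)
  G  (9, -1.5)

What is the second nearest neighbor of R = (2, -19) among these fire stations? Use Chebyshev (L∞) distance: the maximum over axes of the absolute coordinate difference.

d(R,A) = max(13, 26) = 26
d(R,B) = max(9, 5.5) = 9
d(R,C) = max(8, 6.5) = 8
d(R,D) = max(11, 24) = 24
d(R,E) = max(4.5, 30) = 30
d(R,F) = max(11, 7) = 11
d(R,G) = max(7, 17.5) = 17.5
Sorted ascending: C, B, F, … — the second-nearest is B.

B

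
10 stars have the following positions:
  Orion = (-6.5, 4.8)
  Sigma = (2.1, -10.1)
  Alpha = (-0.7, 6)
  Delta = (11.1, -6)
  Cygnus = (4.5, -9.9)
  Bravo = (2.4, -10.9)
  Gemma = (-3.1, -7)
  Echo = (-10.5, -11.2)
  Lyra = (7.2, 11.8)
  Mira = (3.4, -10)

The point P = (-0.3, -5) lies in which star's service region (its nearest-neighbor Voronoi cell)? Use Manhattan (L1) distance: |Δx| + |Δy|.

Gemma

d(P, Orion) = |-0.3−(-6.5)| + |-5−4.8| = 6.2 + 9.8 = 16
d(P, Sigma) = |-0.3−2.1| + |-5−(-10.1)| = 2.4 + 5.1 = 7.5
d(P, Alpha) = |-0.3−(-0.7)| + |-5−6| = 0.4 + 11 = 11.4
d(P, Delta) = |-0.3−11.1| + |-5−(-6)| = 11.4 + 1 = 12.4
d(P, Cygnus) = |-0.3−4.5| + |-5−(-9.9)| = 4.8 + 4.9 = 9.7
d(P, Bravo) = |-0.3−2.4| + |-5−(-10.9)| = 2.7 + 5.9 = 8.6
d(P, Gemma) = |-0.3−(-3.1)| + |-5−(-7)| = 2.8 + 2 = 4.8
d(P, Echo) = |-0.3−(-10.5)| + |-5−(-11.2)| = 10.2 + 6.2 = 16.4
d(P, Lyra) = |-0.3−7.2| + |-5−11.8| = 7.5 + 16.8 = 24.3
d(P, Mira) = |-0.3−3.4| + |-5−(-10)| = 3.7 + 5 = 8.7
The smallest is to Gemma, so P lies in the Voronoi region of Gemma.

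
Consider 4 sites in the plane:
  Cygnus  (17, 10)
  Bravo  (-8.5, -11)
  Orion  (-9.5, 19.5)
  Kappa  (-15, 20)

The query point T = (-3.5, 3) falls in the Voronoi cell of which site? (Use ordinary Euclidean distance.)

Bravo

Compare squared distances (the ordering matches that of the actual distances):
d²(T, Cygnus) = (-3.5−17)² + (3−10)² = 420.25 + 49 = 469.25
d²(T, Bravo) = (-3.5−(-8.5))² + (3−(-11))² = 25 + 196 = 221
d²(T, Orion) = (-3.5−(-9.5))² + (3−19.5)² = 36 + 272.25 = 308.25
d²(T, Kappa) = (-3.5−(-15))² + (3−20)² = 132.25 + 289 = 421.25
Minimum is at Bravo.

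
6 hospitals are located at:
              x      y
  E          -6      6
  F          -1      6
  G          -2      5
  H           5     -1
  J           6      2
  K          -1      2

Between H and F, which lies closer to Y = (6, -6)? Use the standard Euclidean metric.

H

Compare squared distances:
|YH|² = (6−5)² + (-6−(-1))² = 1 + 25 = 26
|YF|² = (6−(-1))² + (-6−6)² = 49 + 144 = 193
26 < 193, so H is closer.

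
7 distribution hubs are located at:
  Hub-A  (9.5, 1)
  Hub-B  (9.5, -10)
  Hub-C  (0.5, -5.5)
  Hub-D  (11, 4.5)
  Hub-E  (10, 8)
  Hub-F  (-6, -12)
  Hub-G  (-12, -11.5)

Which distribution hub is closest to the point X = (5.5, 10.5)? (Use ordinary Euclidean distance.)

Hub-E

Squared Euclidean distances:
d²(X, Hub-A) = (5.5−9.5)² + (10.5−1)² = 16 + 90.25 = 106.25
d²(X, Hub-B) = (5.5−9.5)² + (10.5−(-10))² = 16 + 420.25 = 436.25
d²(X, Hub-C) = (5.5−0.5)² + (10.5−(-5.5))² = 25 + 256 = 281
d²(X, Hub-D) = (5.5−11)² + (10.5−4.5)² = 30.25 + 36 = 66.25
d²(X, Hub-E) = (5.5−10)² + (10.5−8)² = 20.25 + 6.25 = 26.5
d²(X, Hub-F) = (5.5−(-6))² + (10.5−(-12))² = 132.25 + 506.25 = 638.5
d²(X, Hub-G) = (5.5−(-12))² + (10.5−(-11.5))² = 306.25 + 484 = 790.25
Minimum is at Hub-E.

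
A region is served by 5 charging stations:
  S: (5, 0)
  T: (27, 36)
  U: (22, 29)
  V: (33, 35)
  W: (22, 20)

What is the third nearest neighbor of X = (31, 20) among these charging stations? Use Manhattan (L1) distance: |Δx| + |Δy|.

U

d(X,S) = 26 + 20 = 46
d(X,T) = 4 + 16 = 20
d(X,U) = 9 + 9 = 18
d(X,V) = 2 + 15 = 17
d(X,W) = 9 + 0 = 9
Sorted ascending: W, V, U, T, … — the third-nearest is U.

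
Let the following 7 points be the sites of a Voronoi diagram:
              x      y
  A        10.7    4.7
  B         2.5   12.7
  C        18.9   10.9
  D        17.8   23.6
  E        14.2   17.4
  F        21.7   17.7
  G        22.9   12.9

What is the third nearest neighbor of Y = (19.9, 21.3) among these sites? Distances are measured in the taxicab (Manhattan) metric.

E

d(Y,A) = |19.9−10.7| + |21.3−4.7| = 9.2 + 16.6 = 25.8
d(Y,B) = |19.9−2.5| + |21.3−12.7| = 17.4 + 8.6 = 26
d(Y,C) = |19.9−18.9| + |21.3−10.9| = 1 + 10.4 = 11.4
d(Y,D) = |19.9−17.8| + |21.3−23.6| = 2.1 + 2.3 = 4.4
d(Y,E) = |19.9−14.2| + |21.3−17.4| = 5.7 + 3.9 = 9.6
d(Y,F) = |19.9−21.7| + |21.3−17.7| = 1.8 + 3.6 = 5.4
d(Y,G) = |19.9−22.9| + |21.3−12.9| = 3 + 8.4 = 11.4
Sorted ascending: D, F, E, C, … — the third-nearest is E.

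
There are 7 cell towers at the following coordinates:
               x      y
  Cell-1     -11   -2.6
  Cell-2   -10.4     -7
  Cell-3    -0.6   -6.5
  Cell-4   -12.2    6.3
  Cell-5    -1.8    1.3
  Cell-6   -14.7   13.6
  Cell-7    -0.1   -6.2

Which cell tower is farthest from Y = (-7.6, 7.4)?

Compare squared distances (the ordering matches that of the actual distances):
d²(Y, Cell-1) = (-7.6−(-11))² + (7.4−(-2.6))² = 11.56 + 100 = 111.56
d²(Y, Cell-2) = (-7.6−(-10.4))² + (7.4−(-7))² = 7.84 + 207.36 = 215.2
d²(Y, Cell-3) = (-7.6−(-0.6))² + (7.4−(-6.5))² = 49 + 193.21 = 242.21
d²(Y, Cell-4) = (-7.6−(-12.2))² + (7.4−6.3)² = 21.16 + 1.21 = 22.37
d²(Y, Cell-5) = (-7.6−(-1.8))² + (7.4−1.3)² = 33.64 + 37.21 = 70.85
d²(Y, Cell-6) = (-7.6−(-14.7))² + (7.4−13.6)² = 50.41 + 38.44 = 88.85
d²(Y, Cell-7) = (-7.6−(-0.1))² + (7.4−(-6.2))² = 56.25 + 184.96 = 241.21
The largest is to Cell-3.

Cell-3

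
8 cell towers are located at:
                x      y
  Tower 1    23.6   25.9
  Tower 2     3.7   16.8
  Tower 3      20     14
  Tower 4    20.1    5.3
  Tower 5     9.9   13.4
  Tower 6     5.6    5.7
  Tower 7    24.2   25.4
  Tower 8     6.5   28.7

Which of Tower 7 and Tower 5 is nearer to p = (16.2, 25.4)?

Compare squared distances:
d²(p, Tower 7) = (16.2−24.2)² + (25.4−25.4)² = 64 + 0 = 64
d²(p, Tower 5) = (16.2−9.9)² + (25.4−13.4)² = 39.69 + 144 = 183.69
64 < 183.69, so Tower 7 is closer.

Tower 7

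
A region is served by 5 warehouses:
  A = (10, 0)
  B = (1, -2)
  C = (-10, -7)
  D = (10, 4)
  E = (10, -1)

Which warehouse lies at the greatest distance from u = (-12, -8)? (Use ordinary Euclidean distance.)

Compare squared distances (the ordering matches that of the actual distances):
|uA|² = (-12−10)² + (-8−0)² = 484 + 64 = 548
|uB|² = (-12−1)² + (-8−(-2))² = 169 + 36 = 205
|uC|² = (-12−(-10))² + (-8−(-7))² = 4 + 1 = 5
|uD|² = (-12−10)² + (-8−4)² = 484 + 144 = 628
|uE|² = (-12−10)² + (-8−(-1))² = 484 + 49 = 533
The largest is to D.

D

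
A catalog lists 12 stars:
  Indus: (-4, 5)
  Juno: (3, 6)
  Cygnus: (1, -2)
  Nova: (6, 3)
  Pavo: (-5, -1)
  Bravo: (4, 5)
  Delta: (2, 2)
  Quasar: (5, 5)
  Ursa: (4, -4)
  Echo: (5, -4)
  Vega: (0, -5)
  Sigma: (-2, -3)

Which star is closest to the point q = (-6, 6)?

Indus

Compare squared distances (the ordering matches that of the actual distances):
d²(q, Indus) = (-6−(-4))² + (6−5)² = 4 + 1 = 5
d²(q, Juno) = (-6−3)² + (6−6)² = 81 + 0 = 81
d²(q, Cygnus) = (-6−1)² + (6−(-2))² = 49 + 64 = 113
d²(q, Nova) = (-6−6)² + (6−3)² = 144 + 9 = 153
d²(q, Pavo) = (-6−(-5))² + (6−(-1))² = 1 + 49 = 50
d²(q, Bravo) = (-6−4)² + (6−5)² = 100 + 1 = 101
d²(q, Delta) = (-6−2)² + (6−2)² = 64 + 16 = 80
d²(q, Quasar) = (-6−5)² + (6−5)² = 121 + 1 = 122
d²(q, Ursa) = (-6−4)² + (6−(-4))² = 100 + 100 = 200
d²(q, Echo) = (-6−5)² + (6−(-4))² = 121 + 100 = 221
d²(q, Vega) = (-6−0)² + (6−(-5))² = 36 + 121 = 157
d²(q, Sigma) = (-6−(-2))² + (6−(-3))² = 16 + 81 = 97
Indus is nearest.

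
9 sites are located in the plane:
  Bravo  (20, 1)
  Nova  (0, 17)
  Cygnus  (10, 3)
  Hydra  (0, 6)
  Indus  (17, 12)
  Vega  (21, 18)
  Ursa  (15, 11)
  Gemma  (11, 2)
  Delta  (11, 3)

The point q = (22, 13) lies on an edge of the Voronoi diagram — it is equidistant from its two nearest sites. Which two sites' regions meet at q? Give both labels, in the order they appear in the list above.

Squared distances from q to each site:
d²(q, Bravo) = (22−20)² + (13−1)² = 4 + 144 = 148
d²(q, Nova) = (22−0)² + (13−17)² = 484 + 16 = 500
d²(q, Cygnus) = (22−10)² + (13−3)² = 144 + 100 = 244
d²(q, Hydra) = (22−0)² + (13−6)² = 484 + 49 = 533
d²(q, Indus) = (22−17)² + (13−12)² = 25 + 1 = 26
d²(q, Vega) = (22−21)² + (13−18)² = 1 + 25 = 26
d²(q, Ursa) = (22−15)² + (13−11)² = 49 + 4 = 53
d²(q, Gemma) = (22−11)² + (13−2)² = 121 + 121 = 242
d²(q, Delta) = (22−11)² + (13−3)² = 121 + 100 = 221
q is equidistant from Indus and Vega (both at squared distance 26), and every other site is strictly farther — so q lies on the Indus–Vega Voronoi edge.

Indus and Vega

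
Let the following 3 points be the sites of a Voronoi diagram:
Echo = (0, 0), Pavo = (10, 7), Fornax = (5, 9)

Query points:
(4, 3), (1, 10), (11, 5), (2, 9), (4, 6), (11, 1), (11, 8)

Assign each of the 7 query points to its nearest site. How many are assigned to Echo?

1

(4, 3) — d² to each: Echo:25, Pavo:52, Fornax:37 → nearest is Echo
(1, 10) — d² to each: Echo:101, Pavo:90, Fornax:17 → nearest is Fornax
(11, 5) — d² to each: Echo:146, Pavo:5, Fornax:52 → nearest is Pavo
(2, 9) — d² to each: Echo:85, Pavo:68, Fornax:9 → nearest is Fornax
(4, 6) — d² to each: Echo:52, Pavo:37, Fornax:10 → nearest is Fornax
(11, 1) — d² to each: Echo:122, Pavo:37, Fornax:100 → nearest is Pavo
(11, 8) — d² to each: Echo:185, Pavo:2, Fornax:37 → nearest is Pavo
1 of the 7 points has Echo as nearest.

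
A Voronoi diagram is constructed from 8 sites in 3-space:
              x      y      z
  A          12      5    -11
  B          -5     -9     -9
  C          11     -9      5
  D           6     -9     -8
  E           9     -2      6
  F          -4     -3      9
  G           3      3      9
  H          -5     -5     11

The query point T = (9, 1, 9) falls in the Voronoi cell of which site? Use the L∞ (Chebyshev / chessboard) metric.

d(T,A) = max(3, 4, 20) = 20
d(T,B) = max(14, 10, 18) = 18
d(T,C) = max(2, 10, 4) = 10
d(T,D) = max(3, 10, 17) = 17
d(T,E) = max(0, 3, 3) = 3
d(T,F) = max(13, 4, 0) = 13
d(T,G) = max(6, 2, 0) = 6
d(T,H) = max(14, 6, 2) = 14
The smallest is to E, so T lies in the Voronoi region of E.

E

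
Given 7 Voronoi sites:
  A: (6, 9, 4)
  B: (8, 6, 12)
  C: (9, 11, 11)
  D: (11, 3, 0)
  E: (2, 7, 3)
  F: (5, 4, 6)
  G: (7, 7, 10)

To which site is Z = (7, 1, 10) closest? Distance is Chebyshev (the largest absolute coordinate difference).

d(Z,A) = max(1, 8, 6) = 8
d(Z,B) = max(1, 5, 2) = 5
d(Z,C) = max(2, 10, 1) = 10
d(Z,D) = max(4, 2, 10) = 10
d(Z,E) = max(5, 6, 7) = 7
d(Z,F) = max(2, 3, 4) = 4
d(Z,G) = max(0, 6, 0) = 6
F is nearest.

F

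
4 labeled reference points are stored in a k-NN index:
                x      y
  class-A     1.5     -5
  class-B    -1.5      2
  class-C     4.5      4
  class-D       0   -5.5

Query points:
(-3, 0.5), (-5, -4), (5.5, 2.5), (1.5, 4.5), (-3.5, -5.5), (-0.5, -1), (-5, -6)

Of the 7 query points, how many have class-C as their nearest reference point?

(-3, 0.5) — d² to each: class-A:50.5, class-B:4.5, class-C:68.5, class-D:45 → nearest is class-B
(-5, -4) — d² to each: class-A:43.25, class-B:48.25, class-C:154.25, class-D:27.25 → nearest is class-D
(5.5, 2.5) — d² to each: class-A:72.25, class-B:49.25, class-C:3.25, class-D:94.25 → nearest is class-C
(1.5, 4.5) — d² to each: class-A:90.25, class-B:15.25, class-C:9.25, class-D:102.25 → nearest is class-C
(-3.5, -5.5) — d² to each: class-A:25.25, class-B:60.25, class-C:154.25, class-D:12.25 → nearest is class-D
(-0.5, -1) — d² to each: class-A:20, class-B:10, class-C:50, class-D:20.5 → nearest is class-B
(-5, -6) — d² to each: class-A:43.25, class-B:76.25, class-C:190.25, class-D:25.25 → nearest is class-D
2 of the 7 points have class-C as nearest.

2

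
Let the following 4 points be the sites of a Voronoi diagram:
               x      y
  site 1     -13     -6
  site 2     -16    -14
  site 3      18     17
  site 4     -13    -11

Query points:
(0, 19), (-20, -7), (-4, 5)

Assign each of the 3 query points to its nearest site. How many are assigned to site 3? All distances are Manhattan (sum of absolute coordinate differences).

(0, 19) — d to each: site 1:38, site 2:49, site 3:20, site 4:43 → nearest is site 3
(-20, -7) — d to each: site 1:8, site 2:11, site 3:62, site 4:11 → nearest is site 1
(-4, 5) — d to each: site 1:20, site 2:31, site 3:34, site 4:25 → nearest is site 1
1 of the 3 points has site 3 as nearest.

1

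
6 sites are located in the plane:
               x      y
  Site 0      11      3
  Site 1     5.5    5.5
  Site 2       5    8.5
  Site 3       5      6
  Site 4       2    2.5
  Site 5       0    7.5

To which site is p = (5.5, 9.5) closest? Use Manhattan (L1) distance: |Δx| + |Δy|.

d(p, Site 0) = |5.5−11| + |9.5−3| = 5.5 + 6.5 = 12
d(p, Site 1) = |5.5−5.5| + |9.5−5.5| = 0 + 4 = 4
d(p, Site 2) = |5.5−5| + |9.5−8.5| = 0.5 + 1 = 1.5
d(p, Site 3) = |5.5−5| + |9.5−6| = 0.5 + 3.5 = 4
d(p, Site 4) = |5.5−2| + |9.5−2.5| = 3.5 + 7 = 10.5
d(p, Site 5) = |5.5−0| + |9.5−7.5| = 5.5 + 2 = 7.5
Minimum is at Site 2.

Site 2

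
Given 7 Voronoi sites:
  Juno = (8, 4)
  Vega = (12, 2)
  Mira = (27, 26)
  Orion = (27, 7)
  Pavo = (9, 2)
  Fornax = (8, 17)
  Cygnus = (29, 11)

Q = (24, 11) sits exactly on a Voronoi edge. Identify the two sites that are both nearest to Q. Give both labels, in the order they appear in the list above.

Squared distances from Q to each site:
d²(Q, Juno) = (24−8)² + (11−4)² = 256 + 49 = 305
d²(Q, Vega) = (24−12)² + (11−2)² = 144 + 81 = 225
d²(Q, Mira) = (24−27)² + (11−26)² = 9 + 225 = 234
d²(Q, Orion) = (24−27)² + (11−7)² = 9 + 16 = 25
d²(Q, Pavo) = (24−9)² + (11−2)² = 225 + 81 = 306
d²(Q, Fornax) = (24−8)² + (11−17)² = 256 + 36 = 292
d²(Q, Cygnus) = (24−29)² + (11−11)² = 25 + 0 = 25
Q is equidistant from Orion and Cygnus (both at squared distance 25), and every other site is strictly farther — so Q lies on the Orion–Cygnus Voronoi edge.

Orion and Cygnus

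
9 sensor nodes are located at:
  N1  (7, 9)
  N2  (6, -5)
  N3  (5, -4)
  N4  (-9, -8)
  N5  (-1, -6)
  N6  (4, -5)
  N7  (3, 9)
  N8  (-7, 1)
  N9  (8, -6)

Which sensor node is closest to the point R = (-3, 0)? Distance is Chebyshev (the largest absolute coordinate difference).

d(R,N1) = max(10, 9) = 10
d(R,N2) = max(9, 5) = 9
d(R,N3) = max(8, 4) = 8
d(R,N4) = max(6, 8) = 8
d(R,N5) = max(2, 6) = 6
d(R,N6) = max(7, 5) = 7
d(R,N7) = max(6, 9) = 9
d(R,N8) = max(4, 1) = 4
d(R,N9) = max(11, 6) = 11
The smallest is to N8, so R lies in the Voronoi region of N8.

N8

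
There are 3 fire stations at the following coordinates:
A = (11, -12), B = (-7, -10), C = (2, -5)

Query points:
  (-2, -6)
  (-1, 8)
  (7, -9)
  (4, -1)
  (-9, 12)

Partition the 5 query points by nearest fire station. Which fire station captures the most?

(-2, -6) — d² to each: A:205, B:41, C:17 → nearest is C
(-1, 8) — d² to each: A:544, B:360, C:178 → nearest is C
(7, -9) — d² to each: A:25, B:197, C:41 → nearest is A
(4, -1) — d² to each: A:170, B:202, C:20 → nearest is C
(-9, 12) — d² to each: A:976, B:488, C:410 → nearest is C
Tally — A:1, C:4. C captures the most (4).

C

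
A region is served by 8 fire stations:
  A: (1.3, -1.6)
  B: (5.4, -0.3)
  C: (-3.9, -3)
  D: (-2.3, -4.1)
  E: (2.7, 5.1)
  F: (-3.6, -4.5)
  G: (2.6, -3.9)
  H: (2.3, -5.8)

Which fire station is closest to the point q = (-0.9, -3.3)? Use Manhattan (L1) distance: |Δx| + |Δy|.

d(q,A) = |-0.9−1.3| + |-3.3−(-1.6)| = 2.2 + 1.7 = 3.9
d(q,B) = |-0.9−5.4| + |-3.3−(-0.3)| = 6.3 + 3 = 9.3
d(q,C) = |-0.9−(-3.9)| + |-3.3−(-3)| = 3 + 0.3 = 3.3
d(q,D) = |-0.9−(-2.3)| + |-3.3−(-4.1)| = 1.4 + 0.8 = 2.2
d(q,E) = |-0.9−2.7| + |-3.3−5.1| = 3.6 + 8.4 = 12
d(q,F) = |-0.9−(-3.6)| + |-3.3−(-4.5)| = 2.7 + 1.2 = 3.9
d(q,G) = |-0.9−2.6| + |-3.3−(-3.9)| = 3.5 + 0.6 = 4.1
d(q,H) = |-0.9−2.3| + |-3.3−(-5.8)| = 3.2 + 2.5 = 5.7
The smallest is to D, so q lies in the Voronoi region of D.

D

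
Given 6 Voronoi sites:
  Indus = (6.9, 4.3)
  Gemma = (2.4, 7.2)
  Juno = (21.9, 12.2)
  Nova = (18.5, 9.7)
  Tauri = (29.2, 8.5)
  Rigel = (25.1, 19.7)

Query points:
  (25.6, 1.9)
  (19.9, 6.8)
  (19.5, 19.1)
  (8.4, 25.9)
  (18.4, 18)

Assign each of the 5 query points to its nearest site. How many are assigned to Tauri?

1

(25.6, 1.9) — d² to each: Indus:355.45, Gemma:566.33, Juno:119.78, Nova:111.25, Tauri:56.52, Rigel:317.09 → nearest is Tauri
(19.9, 6.8) — d² to each: Indus:175.25, Gemma:306.41, Juno:33.16, Nova:10.37, Tauri:89.38, Rigel:193.45 → nearest is Nova
(19.5, 19.1) — d² to each: Indus:377.8, Gemma:434.02, Juno:53.37, Nova:89.36, Tauri:206.45, Rigel:31.72 → nearest is Rigel
(8.4, 25.9) — d² to each: Indus:468.81, Gemma:385.69, Juno:369.94, Nova:364.45, Tauri:735.4, Rigel:317.33 → nearest is Rigel
(18.4, 18) — d² to each: Indus:319.94, Gemma:372.64, Juno:45.89, Nova:68.9, Tauri:206.89, Rigel:47.78 → nearest is Juno
1 of the 5 points has Tauri as nearest.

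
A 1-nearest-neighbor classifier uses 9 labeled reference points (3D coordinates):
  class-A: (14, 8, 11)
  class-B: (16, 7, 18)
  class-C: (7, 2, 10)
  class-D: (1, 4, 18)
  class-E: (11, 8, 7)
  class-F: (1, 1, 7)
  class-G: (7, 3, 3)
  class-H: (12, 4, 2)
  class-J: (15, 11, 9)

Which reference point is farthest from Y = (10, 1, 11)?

class-D

Compare squared distances (the ordering matches that of the actual distances):
d²(Y, class-A) = (10−14)² + (1−8)² + (11−11)² = 16 + 49 + 0 = 65
d²(Y, class-B) = (10−16)² + (1−7)² + (11−18)² = 36 + 36 + 49 = 121
d²(Y, class-C) = (10−7)² + (1−2)² + (11−10)² = 9 + 1 + 1 = 11
d²(Y, class-D) = (10−1)² + (1−4)² + (11−18)² = 81 + 9 + 49 = 139
d²(Y, class-E) = (10−11)² + (1−8)² + (11−7)² = 1 + 49 + 16 = 66
d²(Y, class-F) = (10−1)² + (1−1)² + (11−7)² = 81 + 0 + 16 = 97
d²(Y, class-G) = (10−7)² + (1−3)² + (11−3)² = 9 + 4 + 64 = 77
d²(Y, class-H) = (10−12)² + (1−4)² + (11−2)² = 4 + 9 + 81 = 94
d²(Y, class-J) = (10−15)² + (1−11)² + (11−9)² = 25 + 100 + 4 = 129
The largest is to class-D.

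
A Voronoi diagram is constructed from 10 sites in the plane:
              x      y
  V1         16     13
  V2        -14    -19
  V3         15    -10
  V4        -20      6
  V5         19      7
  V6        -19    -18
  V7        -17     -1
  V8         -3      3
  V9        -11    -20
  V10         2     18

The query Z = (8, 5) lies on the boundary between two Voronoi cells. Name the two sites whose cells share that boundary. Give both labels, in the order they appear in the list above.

V5 and V8

Squared distances from Z to each site:
|ZV1|² = 64 + 64 = 128
|ZV2|² = 484 + 576 = 1060
|ZV3|² = 49 + 225 = 274
|ZV4|² = 784 + 1 = 785
|ZV5|² = 121 + 4 = 125
|ZV6|² = 729 + 529 = 1258
|ZV7|² = 625 + 36 = 661
|ZV8|² = 121 + 4 = 125
|ZV9|² = 361 + 625 = 986
d²(Z, V10) = 36 + 169 = 205
Z is equidistant from V5 and V8 (both at squared distance 125), and every other site is strictly farther — so Z lies on the V5–V8 Voronoi edge.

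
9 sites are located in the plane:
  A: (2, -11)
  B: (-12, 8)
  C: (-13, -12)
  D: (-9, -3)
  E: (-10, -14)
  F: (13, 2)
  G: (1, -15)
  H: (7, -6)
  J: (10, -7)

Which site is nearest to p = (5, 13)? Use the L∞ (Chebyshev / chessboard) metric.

F

d(p,A) = max(3, 24) = 24
d(p,B) = max(17, 5) = 17
d(p,C) = max(18, 25) = 25
d(p,D) = max(14, 16) = 16
d(p,E) = max(15, 27) = 27
d(p,F) = max(8, 11) = 11
d(p,G) = max(4, 28) = 28
d(p,H) = max(2, 19) = 19
d(p,J) = max(5, 20) = 20
F is nearest.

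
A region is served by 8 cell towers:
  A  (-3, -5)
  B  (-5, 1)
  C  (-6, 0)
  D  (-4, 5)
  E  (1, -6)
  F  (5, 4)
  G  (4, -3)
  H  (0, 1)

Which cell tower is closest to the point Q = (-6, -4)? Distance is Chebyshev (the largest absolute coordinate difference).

d(Q,A) = max(3, 1) = 3
d(Q,B) = max(1, 5) = 5
d(Q,C) = max(0, 4) = 4
d(Q,D) = max(2, 9) = 9
d(Q,E) = max(7, 2) = 7
d(Q,F) = max(11, 8) = 11
d(Q,G) = max(10, 1) = 10
d(Q,H) = max(6, 5) = 6
A is nearest.

A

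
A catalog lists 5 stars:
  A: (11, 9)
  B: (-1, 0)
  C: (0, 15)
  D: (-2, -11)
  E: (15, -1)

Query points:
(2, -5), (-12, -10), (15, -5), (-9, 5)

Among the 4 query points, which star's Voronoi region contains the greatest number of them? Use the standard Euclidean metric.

(2, -5) — d² to each: A:277, B:34, C:404, D:52, E:185 → nearest is B
(-12, -10) — d² to each: A:890, B:221, C:769, D:101, E:810 → nearest is D
(15, -5) — d² to each: A:212, B:281, C:625, D:325, E:16 → nearest is E
(-9, 5) — d² to each: A:416, B:89, C:181, D:305, E:612 → nearest is B
Tally — B:2, D:1, E:1. B captures the most (2).

B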